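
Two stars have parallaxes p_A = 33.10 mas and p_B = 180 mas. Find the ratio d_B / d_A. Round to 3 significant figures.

0.184

Since d = 1/p, d_B/d_A = p_A/p_B.
= 33.10 / 180 = 0.18389.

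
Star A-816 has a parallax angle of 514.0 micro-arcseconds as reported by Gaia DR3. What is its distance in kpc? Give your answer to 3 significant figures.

1.95 kpc

p = 514.0 micro-arcseconds = 0.0005140 arcsec.
d = 1/p = 1/0.0005140 = 1945.5 pc.
= 1.9455 kpc.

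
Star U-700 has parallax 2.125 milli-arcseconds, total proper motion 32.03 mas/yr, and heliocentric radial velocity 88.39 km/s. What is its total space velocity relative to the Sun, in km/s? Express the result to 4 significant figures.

d = 1/p = 1/0.002125″ = 470.59 pc.
μ = 32.03 mas/yr = 0.03203 ″/yr.
v_t = 4.740 μ d = 4.740 × 0.03203 × 470.59 = 71.446 km/s.
v = √(v_r² + v_t²) = √(88.39² + 71.446²) = √12917.3 = 113.65 km/s.

113.7 km/s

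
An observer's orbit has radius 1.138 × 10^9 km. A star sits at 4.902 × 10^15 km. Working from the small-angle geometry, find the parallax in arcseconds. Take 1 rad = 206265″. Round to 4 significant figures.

θ ≈ B/d = (1.138 × 10^9) / (4.902 × 10^15) = 2.3215 × 10^-7 rad.
In arcseconds: 2.3215 × 10^-7 × 206265 = 0.047884″.

0.04788 arcsec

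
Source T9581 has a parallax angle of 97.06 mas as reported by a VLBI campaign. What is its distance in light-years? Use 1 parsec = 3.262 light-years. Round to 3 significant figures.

p = 97.06 mas = 0.09706 arcsec.
d = 1/p = 1/0.09706 = 10.303 pc.
In light-years: 10.303 × 3.262 = 33.608 ly.

33.6 light years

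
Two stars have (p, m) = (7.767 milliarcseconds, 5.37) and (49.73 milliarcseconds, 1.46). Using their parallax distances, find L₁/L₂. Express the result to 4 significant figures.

d₁ = 1/p₁ = 1/0.007767″ = 128.75 pc; d₂ = 1/p₂ = 1/0.04973″ = 20.109 pc.
M₁ = m₁ − 5 log₁₀ d₁ + 5 = 5.37 − 10.5487 + 5 = -0.1787.
M₂ = 1.46 − 6.5170 + 5 = -0.0570.
L₁/L₂ = 10^(0.4(M₂ − M₁)) = 10^(0.4 × 0.1217) = 10^0.04868 = 1.1186.

L₁/L₂ = 1.119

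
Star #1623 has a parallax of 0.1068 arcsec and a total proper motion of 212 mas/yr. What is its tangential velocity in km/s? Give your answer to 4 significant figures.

d = 1/p = 1/0.1068″ = 9.3633 pc.
μ = 212 mas/yr = 0.212 ″/yr.
v_t = 4.74 × μ × d = 4.74 × 0.212 × 9.3633 = 9.409 km/s.

9.409 km/s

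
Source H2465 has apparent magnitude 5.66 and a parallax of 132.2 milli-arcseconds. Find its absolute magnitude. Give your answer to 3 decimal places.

M = 6.266

d = 1/p = 1/0.1322″ = 7.5643 pc.
m − M = 5 log₁₀(7.5643) − 5 = 4.3938 − 5 = -0.6062.
M = m − (m − M) = 5.66 − (-0.6062) = 6.266.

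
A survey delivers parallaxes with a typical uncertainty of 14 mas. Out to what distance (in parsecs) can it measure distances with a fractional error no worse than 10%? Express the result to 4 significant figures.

7.143 pc

σ_d/d = σ_p/p, so the condition is σ_p/p ≤ 0.10, i.e. p ≥ σ_p/0.10.
p_min = 14/0.10 = 140 mas = 0.14 arcsec.
d_max = 1/p_min = 1/0.14 = 7.1429 pc.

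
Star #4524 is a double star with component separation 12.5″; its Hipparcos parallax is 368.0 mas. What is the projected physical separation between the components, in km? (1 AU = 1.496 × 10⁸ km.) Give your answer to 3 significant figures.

5.08 × 10^9 km

d = 1/p = 1/0.3680″ = 2.7174 pc.
At distance d (pc), an angle of θ arcsec spans θ·d AU: s = 12.5 × 2.7174 = 33.968 AU.
= 33.968 × 1.496 × 10⁸ km = 5.0816 × 10^9 km.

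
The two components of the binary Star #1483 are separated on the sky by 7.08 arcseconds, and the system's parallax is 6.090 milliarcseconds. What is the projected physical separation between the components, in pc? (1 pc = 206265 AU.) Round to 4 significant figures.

0.005636 pc

d = 1/p = 1/0.006090″ = 164.2 pc.
At distance d (pc), an angle of θ arcsec spans θ·d AU: s = 7.08 × 164.2 = 1162.5 AU.
= 1162.5 / 206265 = 0.0056360 pc.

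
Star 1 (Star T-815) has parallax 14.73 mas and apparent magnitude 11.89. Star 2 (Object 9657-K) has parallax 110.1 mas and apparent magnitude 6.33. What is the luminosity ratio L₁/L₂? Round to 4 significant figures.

L₁/L₂ = 0.3336

d₁ = 1/p₁ = 1/0.01473″ = 67.889 pc; d₂ = 1/p₂ = 1/0.1101″ = 9.0827 pc.
M₁ = m₁ − 5 log₁₀ d₁ + 5 = 11.89 − 9.1590 + 5 = 7.7310.
M₂ = 6.33 − 4.7911 + 5 = 6.5389.
L₁/L₂ = 10^(0.4(M₂ − M₁)) = 10^(0.4 × (-1.1921)) = 10^(-0.47684) = 0.33355.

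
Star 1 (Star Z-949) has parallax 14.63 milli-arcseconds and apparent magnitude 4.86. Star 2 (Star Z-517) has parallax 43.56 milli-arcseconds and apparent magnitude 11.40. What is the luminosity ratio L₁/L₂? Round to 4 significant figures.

d₁ = 1/p₁ = 1/0.01463″ = 68.353 pc; d₂ = 1/p₂ = 1/0.04356″ = 22.957 pc.
M₁ = m₁ − 5 log₁₀ d₁ + 5 = 4.86 − 9.1738 + 5 = 0.6862.
M₂ = 11.40 − 6.8046 + 5 = 9.5954.
L₁/L₂ = 10^(0.4(M₂ − M₁)) = 10^(0.4 × 8.9092) = 10^3.56368 = 3661.7.

L₁/L₂ = 3662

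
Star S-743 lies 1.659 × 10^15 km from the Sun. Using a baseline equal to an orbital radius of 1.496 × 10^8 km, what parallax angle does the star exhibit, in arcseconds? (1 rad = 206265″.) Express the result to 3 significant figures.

θ ≈ B/d = (1.496 × 10^8) / (1.659 × 10^15) = 9.0175 × 10^-8 rad.
In arcseconds: 9.0175 × 10^-8 × 206265 = 0.0186″.

0.0186 arcsec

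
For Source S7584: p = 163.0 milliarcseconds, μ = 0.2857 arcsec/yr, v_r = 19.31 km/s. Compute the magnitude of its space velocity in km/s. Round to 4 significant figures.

21.02 km/s

d = 1/p = 1/0.1630″ = 6.135 pc.
v_t = 4.740 μ d = 4.740 × 0.2857 × 6.135 = 8.3081 km/s.
v = √(v_r² + v_t²) = √(19.31² + 8.3081²) = √441.901 = 21.021 km/s.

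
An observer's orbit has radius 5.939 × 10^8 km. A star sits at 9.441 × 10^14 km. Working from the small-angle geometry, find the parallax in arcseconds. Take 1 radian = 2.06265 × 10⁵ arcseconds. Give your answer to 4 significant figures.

θ ≈ B/d = (5.939 × 10^8) / (9.441 × 10^14) = 6.2906 × 10^-7 rad.
In arcseconds: 6.2906 × 10^-7 × 206265 = 0.12975″.

0.1298 arcsec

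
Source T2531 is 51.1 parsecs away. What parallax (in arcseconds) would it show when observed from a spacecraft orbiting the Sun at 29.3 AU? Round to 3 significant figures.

0.573 arcsec

p (arcsec) = B (AU) / d (pc).
p = 29.3 / 51.1 = 0.57339 arcsec.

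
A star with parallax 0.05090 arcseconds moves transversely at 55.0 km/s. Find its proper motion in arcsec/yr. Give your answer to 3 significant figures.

d = 1/p = 1/0.05090″ = 19.646 pc.
μ = v_t / (4.74 d) = 55.0 / (4.74 × 19.646) = 55.0 / 93.122 = 0.59062 ″/yr.

0.591 arcsec/yr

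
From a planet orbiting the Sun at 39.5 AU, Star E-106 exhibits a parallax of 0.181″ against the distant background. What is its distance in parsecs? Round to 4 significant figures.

With baseline B (in AU) and parallax p (in arcsec), d = B/p parsecs.
d = 39.5 / 0.181 = 218.23 pc.

218.2 pc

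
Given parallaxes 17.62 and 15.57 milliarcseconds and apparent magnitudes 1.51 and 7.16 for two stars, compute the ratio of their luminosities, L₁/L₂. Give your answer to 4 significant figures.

d₁ = 1/p₁ = 1/0.01762″ = 56.754 pc; d₂ = 1/p₂ = 1/0.01557″ = 64.226 pc.
M₁ = m₁ − 5 log₁₀ d₁ + 5 = 1.51 − 8.7700 + 5 = -2.2600.
M₂ = 7.16 − 9.0386 + 5 = 3.1214.
L₁/L₂ = 10^(0.4(M₂ − M₁)) = 10^(0.4 × 5.3814) = 10^2.15256 = 142.09.

L₁/L₂ = 142.1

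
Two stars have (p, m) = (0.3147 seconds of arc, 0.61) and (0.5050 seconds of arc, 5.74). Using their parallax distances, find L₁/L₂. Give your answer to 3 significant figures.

L₁/L₂ = 290

d₁ = 1/p₁ = 1/0.3147″ = 3.1776 pc; d₂ = 1/p₂ = 1/0.5050″ = 1.9802 pc.
M₁ = m₁ − 5 log₁₀ d₁ + 5 = 0.61 − 2.5105 + 5 = 3.0995.
M₂ = 5.74 − 1.4835 + 5 = 9.2565.
L₁/L₂ = 10^(0.4(M₂ − M₁)) = 10^(0.4 × 6.1570) = 10^2.46280 = 290.27.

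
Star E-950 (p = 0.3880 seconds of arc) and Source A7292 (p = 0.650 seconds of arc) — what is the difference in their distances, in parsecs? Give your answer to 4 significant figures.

1.039 pc

d_A = 1/0.3880″ = 2.5773 pc; d_B = 1/0.6500″ = 1.5385 pc.
|d_B − d_A| = |1.5385 − 2.5773| = 1.0388 pc.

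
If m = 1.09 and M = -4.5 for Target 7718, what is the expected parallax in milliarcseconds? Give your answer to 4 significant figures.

m − M = 1.09 − (-4.5) = 5.59.
d = 10^((m−M)/5 + 1) = 10^2.118 = 131.22 pc.
p = 1/d = 1/131.22 = 0.0076208 arcsec = 7.6208 mas.

7.621 mas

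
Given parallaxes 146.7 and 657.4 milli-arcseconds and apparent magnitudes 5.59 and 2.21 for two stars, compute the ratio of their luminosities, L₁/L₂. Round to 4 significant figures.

L₁/L₂ = 0.8929

d₁ = 1/p₁ = 1/0.1467″ = 6.8166 pc; d₂ = 1/p₂ = 1/0.6574″ = 1.5211 pc.
M₁ = m₁ − 5 log₁₀ d₁ + 5 = 5.59 − 4.1678 + 5 = 6.4222.
M₂ = 2.21 − 0.9108 + 5 = 6.2992.
L₁/L₂ = 10^(0.4(M₂ − M₁)) = 10^(0.4 × (-0.1230)) = 10^(-0.04920) = 0.89289.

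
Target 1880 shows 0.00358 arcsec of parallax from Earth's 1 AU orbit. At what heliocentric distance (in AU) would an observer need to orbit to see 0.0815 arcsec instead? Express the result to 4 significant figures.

22.77 AU

Parallax scales linearly with baseline: p ∝ B, so B = p_target / p_Earth × 1 AU.
B = 0.0815 / 0.00358 = 22.765 AU.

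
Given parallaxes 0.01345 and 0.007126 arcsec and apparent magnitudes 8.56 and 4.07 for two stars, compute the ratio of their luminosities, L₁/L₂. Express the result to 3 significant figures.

L₁/L₂ = 0.00449

d₁ = 1/p₁ = 1/0.01345″ = 74.349 pc; d₂ = 1/p₂ = 1/0.007126″ = 140.33 pc.
M₁ = m₁ − 5 log₁₀ d₁ + 5 = 8.56 − 9.3564 + 5 = 4.2036.
M₂ = 4.07 − 10.7358 + 5 = -1.6658.
L₁/L₂ = 10^(0.4(M₂ − M₁)) = 10^(0.4 × (-5.8694)) = 10^(-2.34776) = 0.0044899.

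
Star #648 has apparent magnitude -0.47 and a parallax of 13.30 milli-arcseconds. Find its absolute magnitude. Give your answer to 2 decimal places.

d = 1/p = 1/0.01330″ = 75.188 pc.
m − M = 5 log₁₀(75.188) − 5 = 9.3807 − 5 = 4.3807.
M = m − (m − M) = -0.47 − 4.3807 = -4.85.

M = -4.85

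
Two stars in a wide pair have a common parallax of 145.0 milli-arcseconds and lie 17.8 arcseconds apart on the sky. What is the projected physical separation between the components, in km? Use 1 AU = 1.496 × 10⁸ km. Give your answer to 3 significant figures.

1.84 × 10^10 km

d = 1/p = 1/0.1450″ = 6.8966 pc.
At distance d (pc), an angle of θ arcsec spans θ·d AU: s = 17.8 × 6.8966 = 122.76 AU.
= 122.76 × 1.496 × 10⁸ km = 1.8365 × 10^10 km.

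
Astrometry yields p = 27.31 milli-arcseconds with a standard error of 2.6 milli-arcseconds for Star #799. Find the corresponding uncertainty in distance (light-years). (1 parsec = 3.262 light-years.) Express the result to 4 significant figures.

d = 1/p, so σ_d = σ_p / p².
σ_d = 0.00260 / (0.02731)² = 0.00260 / 0.00074584 = 3.486 pc = 3.486 × 3.262 ly = 11.371 ly.

11.37 ly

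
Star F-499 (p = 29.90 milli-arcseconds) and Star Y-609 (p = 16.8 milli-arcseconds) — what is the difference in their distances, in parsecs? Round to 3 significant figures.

d_A = 1/0.02990″ = 33.445 pc; d_B = 1/0.01680″ = 59.524 pc.
|d_B − d_A| = |59.524 − 33.445| = 26.079 pc.

26.1 pc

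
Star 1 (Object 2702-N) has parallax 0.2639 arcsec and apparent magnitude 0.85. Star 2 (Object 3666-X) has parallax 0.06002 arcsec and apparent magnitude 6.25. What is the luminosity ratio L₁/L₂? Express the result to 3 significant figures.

L₁/L₂ = 7.48

d₁ = 1/p₁ = 1/0.2639″ = 3.7893 pc; d₂ = 1/p₂ = 1/0.06002″ = 16.661 pc.
M₁ = m₁ − 5 log₁₀ d₁ + 5 = 0.85 − 2.8928 + 5 = 2.9572.
M₂ = 6.25 − 6.1085 + 5 = 5.1415.
L₁/L₂ = 10^(0.4(M₂ − M₁)) = 10^(0.4 × 2.1843) = 10^0.87372 = 7.4769.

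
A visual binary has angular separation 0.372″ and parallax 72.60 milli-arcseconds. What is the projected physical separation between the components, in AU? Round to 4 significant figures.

5.124 AU

d = 1/p = 1/0.07260″ = 13.774 pc.
At distance d (pc), an angle of θ arcsec spans θ·d AU: s = 0.372 × 13.774 = 5.1239 AU.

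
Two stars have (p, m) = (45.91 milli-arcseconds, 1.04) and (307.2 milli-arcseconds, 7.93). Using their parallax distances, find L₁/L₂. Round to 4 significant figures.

d₁ = 1/p₁ = 1/0.04591″ = 21.782 pc; d₂ = 1/p₂ = 1/0.3072″ = 3.2552 pc.
M₁ = m₁ − 5 log₁₀ d₁ + 5 = 1.04 − 6.6905 + 5 = -0.6505.
M₂ = 7.93 − 2.5629 + 5 = 10.3671.
L₁/L₂ = 10^(0.4(M₂ − M₁)) = 10^(0.4 × 11.0176) = 10^4.40704 = 25529.

L₁/L₂ = 25530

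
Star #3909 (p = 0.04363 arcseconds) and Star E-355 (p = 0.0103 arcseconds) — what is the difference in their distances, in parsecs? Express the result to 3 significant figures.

74.2 pc

d_A = 1/0.04363″ = 22.92 pc; d_B = 1/0.01030″ = 97.087 pc.
|d_B − d_A| = |97.087 − 22.92| = 74.167 pc.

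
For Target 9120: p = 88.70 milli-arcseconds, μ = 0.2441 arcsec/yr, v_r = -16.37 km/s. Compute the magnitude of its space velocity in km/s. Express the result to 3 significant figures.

20.9 km/s

d = 1/p = 1/0.08870″ = 11.274 pc.
v_t = 4.740 μ d = 4.740 × 0.2441 × 11.274 = 13.044 km/s.
v = √(v_r² + v_t²) = √((-16.37)² + 13.044²) = √438.123 = 20.931 km/s.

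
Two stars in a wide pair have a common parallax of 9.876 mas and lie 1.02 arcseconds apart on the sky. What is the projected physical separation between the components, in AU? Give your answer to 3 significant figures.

103 AU

d = 1/p = 1/0.009876″ = 101.26 pc.
At distance d (pc), an angle of θ arcsec spans θ·d AU: s = 1.02 × 101.26 = 103.29 AU.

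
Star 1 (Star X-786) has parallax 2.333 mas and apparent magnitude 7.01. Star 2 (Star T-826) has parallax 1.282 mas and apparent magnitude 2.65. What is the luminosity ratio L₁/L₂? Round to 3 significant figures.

L₁/L₂ = 0.00544

d₁ = 1/p₁ = 1/0.002333″ = 428.63 pc; d₂ = 1/p₂ = 1/0.001282″ = 780.03 pc.
M₁ = m₁ − 5 log₁₀ d₁ + 5 = 7.01 − 13.1604 + 5 = -1.1504.
M₂ = 2.65 − 14.4606 + 5 = -6.8106.
L₁/L₂ = 10^(0.4(M₂ − M₁)) = 10^(0.4 × (-5.6602)) = 10^(-2.26408) = 0.005444.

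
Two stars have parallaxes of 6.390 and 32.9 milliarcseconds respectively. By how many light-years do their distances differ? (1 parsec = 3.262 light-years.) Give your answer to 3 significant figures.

d_A = 1/0.006390″ = 156.49 pc; d_B = 1/0.03290″ = 30.395 pc.
|d_B − d_A| = |30.395 − 156.49| = 126.1 pc = 126.1 × 3.262 ly = 411.34 ly.

411 ly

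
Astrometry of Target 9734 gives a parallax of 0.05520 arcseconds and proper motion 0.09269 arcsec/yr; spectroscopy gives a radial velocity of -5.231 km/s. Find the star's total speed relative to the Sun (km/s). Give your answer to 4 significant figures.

d = 1/p = 1/0.05520″ = 18.116 pc.
v_t = 4.740 μ d = 4.740 × 0.09269 × 18.116 = 7.9593 km/s.
v = √(v_r² + v_t²) = √((-5.231)² + 7.9593²) = √90.7138 = 9.5244 km/s.

9.524 km/s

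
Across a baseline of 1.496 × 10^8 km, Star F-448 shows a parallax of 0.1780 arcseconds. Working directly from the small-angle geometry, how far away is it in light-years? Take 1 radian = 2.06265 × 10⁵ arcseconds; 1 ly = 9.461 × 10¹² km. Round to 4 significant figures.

18.32 ly

θ = 0.1780″ = 0.1780/206265 = 8.6297 × 10^-7 rad.
d = B/θ = (1.496 × 10^8) / (8.6297 × 10^-7) = 1.7335 × 10^14 km = (1.7335 × 10^14) / (9.461 × 10^12) ly = 18.323 ly.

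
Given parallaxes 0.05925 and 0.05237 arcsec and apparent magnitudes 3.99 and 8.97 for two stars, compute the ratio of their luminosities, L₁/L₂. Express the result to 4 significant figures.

d₁ = 1/p₁ = 1/0.05925″ = 16.878 pc; d₂ = 1/p₂ = 1/0.05237″ = 19.095 pc.
M₁ = m₁ − 5 log₁₀ d₁ + 5 = 3.99 − 6.1366 + 5 = 2.8534.
M₂ = 8.97 − 6.4046 + 5 = 7.5654.
L₁/L₂ = 10^(0.4(M₂ − M₁)) = 10^(0.4 × 4.7120) = 10^1.88480 = 76.701.

L₁/L₂ = 76.70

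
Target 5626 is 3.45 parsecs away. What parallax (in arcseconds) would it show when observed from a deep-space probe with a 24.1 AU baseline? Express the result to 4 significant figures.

p (arcsec) = B (AU) / d (pc).
p = 24.1 / 3.45 = 6.9855 arcsec.

6.986 arcsec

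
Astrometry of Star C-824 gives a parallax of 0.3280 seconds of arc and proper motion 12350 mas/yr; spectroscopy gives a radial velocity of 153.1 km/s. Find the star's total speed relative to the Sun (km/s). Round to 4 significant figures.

235.1 km/s

d = 1/p = 1/0.3280″ = 3.0488 pc.
μ = 12350 mas/yr = 12.35 ″/yr.
v_t = 4.740 μ d = 4.740 × 12.35 × 3.0488 = 178.47 km/s.
v = √(v_r² + v_t²) = √(153.1² + 178.47²) = √55291.2 = 235.14 km/s.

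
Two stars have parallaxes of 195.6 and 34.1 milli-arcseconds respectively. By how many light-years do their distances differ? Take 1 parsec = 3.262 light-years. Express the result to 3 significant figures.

79.0 ly

d_A = 1/0.1956″ = 5.1125 pc; d_B = 1/0.03410″ = 29.326 pc.
|d_B − d_A| = |29.326 − 5.1125| = 24.214 pc = 24.214 × 3.262 ly = 78.986 ly.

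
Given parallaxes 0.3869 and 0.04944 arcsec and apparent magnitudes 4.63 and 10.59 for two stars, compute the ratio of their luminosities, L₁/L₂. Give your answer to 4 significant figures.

d₁ = 1/p₁ = 1/0.3869″ = 2.5846 pc; d₂ = 1/p₂ = 1/0.04944″ = 20.227 pc.
M₁ = m₁ − 5 log₁₀ d₁ + 5 = 4.63 − 2.0620 + 5 = 7.5680.
M₂ = 10.59 − 6.5297 + 5 = 9.0603.
L₁/L₂ = 10^(0.4(M₂ − M₁)) = 10^(0.4 × 1.4923) = 10^0.59692 = 3.9529.

L₁/L₂ = 3.953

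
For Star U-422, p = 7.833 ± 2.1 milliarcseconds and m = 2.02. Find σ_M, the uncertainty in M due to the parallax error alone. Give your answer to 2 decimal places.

σ_M = 0.58 mag

M = m − 5 log₁₀ d + 5 = m + 5 log₁₀ p + 5, so ∂M/∂p = 5/(p ln 10).
σ_M = (5/ln 10) · (σ_p/p) = 2.1715 × 2.1/7.833 = 2.1715 × 0.2681 = 0.58218.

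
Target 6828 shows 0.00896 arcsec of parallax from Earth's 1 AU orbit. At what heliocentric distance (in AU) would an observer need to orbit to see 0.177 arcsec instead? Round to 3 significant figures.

19.8 AU

Parallax scales linearly with baseline: p ∝ B, so B = p_target / p_Earth × 1 AU.
B = 0.177 / 0.00896 = 19.754 AU.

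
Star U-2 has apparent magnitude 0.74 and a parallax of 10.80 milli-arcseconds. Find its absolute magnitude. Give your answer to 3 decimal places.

d = 1/p = 1/0.01080″ = 92.593 pc.
m − M = 5 log₁₀(92.593) − 5 = 9.8329 − 5 = 4.8329.
M = m − (m − M) = 0.74 − 4.8329 = -4.093.

M = -4.093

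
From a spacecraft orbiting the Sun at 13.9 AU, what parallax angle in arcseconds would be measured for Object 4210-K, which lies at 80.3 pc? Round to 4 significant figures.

0.1731 arcsec

p (arcsec) = B (AU) / d (pc).
p = 13.9 / 80.3 = 0.1731 arcsec.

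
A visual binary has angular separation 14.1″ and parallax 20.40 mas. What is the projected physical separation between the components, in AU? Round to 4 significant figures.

691.2 AU

d = 1/p = 1/0.02040″ = 49.02 pc.
At distance d (pc), an angle of θ arcsec spans θ·d AU: s = 14.1 × 49.02 = 691.18 AU.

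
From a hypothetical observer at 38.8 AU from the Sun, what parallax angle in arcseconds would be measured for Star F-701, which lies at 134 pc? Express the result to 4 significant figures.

p (arcsec) = B (AU) / d (pc).
p = 38.8 / 134 = 0.28955 arcsec.

0.2896 arcsec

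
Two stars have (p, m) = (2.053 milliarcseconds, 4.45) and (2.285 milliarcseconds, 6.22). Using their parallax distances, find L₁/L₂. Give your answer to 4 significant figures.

L₁/L₂ = 6.324

d₁ = 1/p₁ = 1/0.002053″ = 487.09 pc; d₂ = 1/p₂ = 1/0.002285″ = 437.64 pc.
M₁ = m₁ − 5 log₁₀ d₁ + 5 = 4.45 − 13.4380 + 5 = -3.9880.
M₂ = 6.22 − 13.2056 + 5 = -1.9856.
L₁/L₂ = 10^(0.4(M₂ − M₁)) = 10^(0.4 × 2.0024) = 10^0.80096 = 6.3235.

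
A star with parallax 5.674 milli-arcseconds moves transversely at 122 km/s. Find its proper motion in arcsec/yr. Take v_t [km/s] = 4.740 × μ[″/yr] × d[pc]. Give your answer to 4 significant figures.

0.1460 arcsec/yr

d = 1/p = 1/0.005674″ = 176.24 pc.
μ = v_t / (4.74 d) = 122 / (4.74 × 176.24) = 122 / 835.38 = 0.14604 ″/yr.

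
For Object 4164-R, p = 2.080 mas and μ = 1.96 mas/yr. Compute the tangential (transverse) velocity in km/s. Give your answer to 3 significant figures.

4.47 km/s

d = 1/p = 1/0.002080″ = 480.77 pc.
μ = 1.96 mas/yr = 0.00196 ″/yr.
v_t = 4.74 × μ × d = 4.74 × 0.00196 × 480.77 = 4.4665 km/s.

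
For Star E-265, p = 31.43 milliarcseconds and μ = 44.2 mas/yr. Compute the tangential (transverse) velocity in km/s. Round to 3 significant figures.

6.67 km/s

d = 1/p = 1/0.03143″ = 31.817 pc.
μ = 44.2 mas/yr = 0.0442 ″/yr.
v_t = 4.74 × μ × d = 4.74 × 0.0442 × 31.817 = 6.6659 km/s.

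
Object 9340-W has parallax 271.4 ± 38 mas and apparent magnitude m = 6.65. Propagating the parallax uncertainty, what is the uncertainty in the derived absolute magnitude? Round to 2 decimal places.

M = m − 5 log₁₀ d + 5 = m + 5 log₁₀ p + 5, so ∂M/∂p = 5/(p ln 10).
σ_M = (5/ln 10) · (σ_p/p) = 2.1715 × 38/271.4 = 2.1715 × 0.14001 = 0.30403.

σ_M = 0.30 mag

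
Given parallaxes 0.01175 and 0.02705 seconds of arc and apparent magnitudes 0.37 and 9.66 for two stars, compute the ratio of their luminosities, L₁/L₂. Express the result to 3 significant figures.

L₁/L₂ = 27600

d₁ = 1/p₁ = 1/0.01175″ = 85.106 pc; d₂ = 1/p₂ = 1/0.02705″ = 36.969 pc.
M₁ = m₁ − 5 log₁₀ d₁ + 5 = 0.37 − 9.6498 + 5 = -4.2798.
M₂ = 9.66 − 7.8392 + 5 = 6.8208.
L₁/L₂ = 10^(0.4(M₂ − M₁)) = 10^(0.4 × 11.1006) = 10^4.44024 = 27558.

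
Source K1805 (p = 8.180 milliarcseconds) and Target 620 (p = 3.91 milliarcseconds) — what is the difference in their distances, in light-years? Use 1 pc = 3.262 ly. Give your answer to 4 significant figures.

435.5 ly

d_A = 1/0.008180″ = 122.25 pc; d_B = 1/0.003910″ = 255.75 pc.
|d_B − d_A| = |255.75 − 122.25| = 133.5 pc = 133.5 × 3.262 ly = 435.48 ly.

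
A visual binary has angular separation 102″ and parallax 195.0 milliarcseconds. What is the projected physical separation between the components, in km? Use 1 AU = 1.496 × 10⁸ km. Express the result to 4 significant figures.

7.825 × 10^10 km

d = 1/p = 1/0.1950″ = 5.1282 pc.
At distance d (pc), an angle of θ arcsec spans θ·d AU: s = 102 × 5.1282 = 523.08 AU.
= 523.08 × 1.496 × 10⁸ km = 7.8253 × 10^10 km.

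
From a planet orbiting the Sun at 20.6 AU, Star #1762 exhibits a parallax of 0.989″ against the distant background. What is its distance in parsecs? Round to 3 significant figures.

20.8 pc

With baseline B (in AU) and parallax p (in arcsec), d = B/p parsecs.
d = 20.6 / 0.989 = 20.829 pc.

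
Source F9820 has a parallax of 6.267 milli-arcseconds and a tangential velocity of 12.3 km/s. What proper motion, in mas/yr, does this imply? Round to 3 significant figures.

d = 1/p = 1/0.006267″ = 159.57 pc.
μ = v_t / (4.74 d) = 12.3 / (4.74 × 159.57) = 12.3 / 756.36 = 0.016262 ″/yr = 16.262 mas/yr.

16.3 mas/yr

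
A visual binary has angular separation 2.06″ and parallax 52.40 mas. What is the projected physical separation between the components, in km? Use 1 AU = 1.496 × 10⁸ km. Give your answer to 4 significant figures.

d = 1/p = 1/0.05240″ = 19.084 pc.
At distance d (pc), an angle of θ arcsec spans θ·d AU: s = 2.06 × 19.084 = 39.313 AU.
= 39.313 × 1.496 × 10⁸ km = 5.8812 × 10^9 km.

5.881 × 10^9 km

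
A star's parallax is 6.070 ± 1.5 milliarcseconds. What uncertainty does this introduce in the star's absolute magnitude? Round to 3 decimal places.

M = m − 5 log₁₀ d + 5 = m + 5 log₁₀ p + 5, so ∂M/∂p = 5/(p ln 10).
σ_M = (5/ln 10) · (σ_p/p) = 2.1715 × 1.5/6.070 = 2.1715 × 0.24712 = 0.53662.

σ_M = 0.537 mag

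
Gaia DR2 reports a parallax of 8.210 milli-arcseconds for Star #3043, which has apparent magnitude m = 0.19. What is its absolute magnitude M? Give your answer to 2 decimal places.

M = -5.24

d = 1/p = 1/0.008210″ = 121.8 pc.
m − M = 5 log₁₀(121.8) − 5 = 10.4282 − 5 = 5.4282.
M = m − (m − M) = 0.19 − 5.4282 = -5.24.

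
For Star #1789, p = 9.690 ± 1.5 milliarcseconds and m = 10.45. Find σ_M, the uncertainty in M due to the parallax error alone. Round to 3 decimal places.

M = m − 5 log₁₀ d + 5 = m + 5 log₁₀ p + 5, so ∂M/∂p = 5/(p ln 10).
σ_M = (5/ln 10) · (σ_p/p) = 2.1715 × 1.5/9.690 = 2.1715 × 0.1548 = 0.33615.

σ_M = 0.336 mag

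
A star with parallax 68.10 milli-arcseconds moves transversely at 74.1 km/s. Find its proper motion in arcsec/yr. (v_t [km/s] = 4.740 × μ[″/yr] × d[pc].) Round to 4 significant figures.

1.065 arcsec/yr

d = 1/p = 1/0.06810″ = 14.684 pc.
μ = v_t / (4.74 d) = 74.1 / (4.74 × 14.684) = 74.1 / 69.602 = 1.0646 ″/yr.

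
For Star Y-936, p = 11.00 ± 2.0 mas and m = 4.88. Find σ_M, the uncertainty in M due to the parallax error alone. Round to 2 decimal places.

M = m − 5 log₁₀ d + 5 = m + 5 log₁₀ p + 5, so ∂M/∂p = 5/(p ln 10).
σ_M = (5/ln 10) · (σ_p/p) = 2.1715 × 2.0/11.00 = 2.1715 × 0.18182 = 0.39482.

σ_M = 0.39 mag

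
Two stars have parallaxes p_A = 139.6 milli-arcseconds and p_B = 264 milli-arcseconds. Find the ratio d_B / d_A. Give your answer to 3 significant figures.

Since d = 1/p, d_B/d_A = p_A/p_B.
= 139.6 / 264 = 0.52879.

0.529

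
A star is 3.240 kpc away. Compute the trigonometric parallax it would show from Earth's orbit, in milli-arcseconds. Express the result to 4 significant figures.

0.3086 mas

d = 3.240 kpc = 3240 pc.
p = 1/d = 1/3240 = 0.00030864 arcsec.
= 0.00030864 × 1000 = 0.30864 mas.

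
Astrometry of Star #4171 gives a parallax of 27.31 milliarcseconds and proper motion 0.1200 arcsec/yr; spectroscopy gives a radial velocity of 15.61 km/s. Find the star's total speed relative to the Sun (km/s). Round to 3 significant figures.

d = 1/p = 1/0.02731″ = 36.617 pc.
v_t = 4.740 μ d = 4.740 × 0.1200 × 36.617 = 20.828 km/s.
v = √(v_r² + v_t²) = √(15.61² + 20.828²) = √677.478 = 26.028 km/s.

26.0 km/s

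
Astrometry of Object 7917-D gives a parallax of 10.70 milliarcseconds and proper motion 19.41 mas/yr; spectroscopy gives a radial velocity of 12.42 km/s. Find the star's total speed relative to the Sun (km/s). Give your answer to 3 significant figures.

d = 1/p = 1/0.01070″ = 93.458 pc.
μ = 19.41 mas/yr = 0.01941 ″/yr.
v_t = 4.740 μ d = 4.740 × 0.01941 × 93.458 = 8.5985 km/s.
v = √(v_r² + v_t²) = √(12.42² + 8.5985²) = √228.191 = 15.106 km/s.

15.1 km/s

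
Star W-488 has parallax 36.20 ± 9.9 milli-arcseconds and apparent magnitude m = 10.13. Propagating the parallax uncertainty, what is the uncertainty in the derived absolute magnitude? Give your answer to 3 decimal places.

M = m − 5 log₁₀ d + 5 = m + 5 log₁₀ p + 5, so ∂M/∂p = 5/(p ln 10).
σ_M = (5/ln 10) · (σ_p/p) = 2.1715 × 9.9/36.20 = 2.1715 × 0.27348 = 0.59386.

σ_M = 0.594 mag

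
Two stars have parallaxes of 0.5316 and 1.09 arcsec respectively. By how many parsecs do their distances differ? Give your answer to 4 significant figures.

d_A = 1/0.5316″ = 1.8811 pc; d_B = 1/1.090″ = 0.91743 pc.
|d_B − d_A| = |0.91743 − 1.8811| = 0.96367 pc.

0.9637 pc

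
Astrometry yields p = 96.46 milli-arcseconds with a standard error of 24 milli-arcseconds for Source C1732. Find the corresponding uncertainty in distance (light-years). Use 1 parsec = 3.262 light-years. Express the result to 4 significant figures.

d = 1/p, so σ_d = σ_p / p².
σ_d = 0.0240 / (0.09646)² = 0.0240 / 0.0093045 = 2.5794 pc = 2.5794 × 3.262 ly = 8.414 ly.

8.414 ly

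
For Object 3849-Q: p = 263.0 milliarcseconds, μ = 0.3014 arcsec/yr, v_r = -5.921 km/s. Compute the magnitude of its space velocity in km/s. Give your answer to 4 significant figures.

8.035 km/s

d = 1/p = 1/0.2630″ = 3.8023 pc.
v_t = 4.740 μ d = 4.740 × 0.3014 × 3.8023 = 5.4321 km/s.
v = √(v_r² + v_t²) = √((-5.921)² + 5.4321²) = √64.566 = 8.0353 km/s.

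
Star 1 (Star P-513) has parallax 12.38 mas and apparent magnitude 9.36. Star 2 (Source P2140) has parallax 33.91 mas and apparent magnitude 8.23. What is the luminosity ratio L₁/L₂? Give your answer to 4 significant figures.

L₁/L₂ = 2.650

d₁ = 1/p₁ = 1/0.01238″ = 80.775 pc; d₂ = 1/p₂ = 1/0.03391″ = 29.49 pc.
M₁ = m₁ − 5 log₁₀ d₁ + 5 = 9.36 − 9.5364 + 5 = 4.8236.
M₂ = 8.23 − 7.3484 + 5 = 5.8816.
L₁/L₂ = 10^(0.4(M₂ − M₁)) = 10^(0.4 × 1.0580) = 10^0.42320 = 2.6497.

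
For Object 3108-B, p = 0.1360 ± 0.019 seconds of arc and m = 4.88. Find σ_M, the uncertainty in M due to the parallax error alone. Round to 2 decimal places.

M = m − 5 log₁₀ d + 5 = m + 5 log₁₀ p + 5, so ∂M/∂p = 5/(p ln 10).
σ_M = (5/ln 10) · (σ_p/p) = 2.1715 × 0.019/0.1360 = 2.1715 × 0.13971 = 0.30338.

σ_M = 0.30 mag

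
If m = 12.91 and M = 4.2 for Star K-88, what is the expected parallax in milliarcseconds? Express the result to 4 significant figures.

m − M = 12.91 − 4.2 = 8.71.
d = 10^((m−M)/5 + 1) = 10^2.742 = 552.08 pc.
p = 1/d = 1/552.08 = 0.0018113 arcsec = 1.8113 mas.

1.811 mas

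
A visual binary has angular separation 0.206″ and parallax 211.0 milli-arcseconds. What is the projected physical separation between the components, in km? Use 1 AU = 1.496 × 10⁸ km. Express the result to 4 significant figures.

1.461 × 10^8 km

d = 1/p = 1/0.2110″ = 4.7393 pc.
At distance d (pc), an angle of θ arcsec spans θ·d AU: s = 0.206 × 4.7393 = 0.9763 AU.
= 0.9763 × 1.496 × 10⁸ km = 1.4605 × 10^8 km.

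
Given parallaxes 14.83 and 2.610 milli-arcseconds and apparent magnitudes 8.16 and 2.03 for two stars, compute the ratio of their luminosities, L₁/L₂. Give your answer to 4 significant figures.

L₁/L₂ = 0.0001094

d₁ = 1/p₁ = 1/0.01483″ = 67.431 pc; d₂ = 1/p₂ = 1/0.002610″ = 383.14 pc.
M₁ = m₁ − 5 log₁₀ d₁ + 5 = 8.16 − 9.1443 + 5 = 4.0157.
M₂ = 2.03 − 12.9168 + 5 = -5.8868.
L₁/L₂ = 10^(0.4(M₂ − M₁)) = 10^(0.4 × (-9.9025)) = 10^(-3.96100) = 0.0001094.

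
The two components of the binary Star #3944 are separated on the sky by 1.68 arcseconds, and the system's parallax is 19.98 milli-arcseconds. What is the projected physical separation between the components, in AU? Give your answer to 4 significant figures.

84.08 AU

d = 1/p = 1/0.01998″ = 50.05 pc.
At distance d (pc), an angle of θ arcsec spans θ·d AU: s = 1.68 × 50.05 = 84.084 AU.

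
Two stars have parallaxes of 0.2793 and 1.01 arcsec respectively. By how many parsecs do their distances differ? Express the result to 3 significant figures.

d_A = 1/0.2793″ = 3.5804 pc; d_B = 1/1.010″ = 0.9901 pc.
|d_B − d_A| = |0.9901 − 3.5804| = 2.5903 pc.

2.59 pc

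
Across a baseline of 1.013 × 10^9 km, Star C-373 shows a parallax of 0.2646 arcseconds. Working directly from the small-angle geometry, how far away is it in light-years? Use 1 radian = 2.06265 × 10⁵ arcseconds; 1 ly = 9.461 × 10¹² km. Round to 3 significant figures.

θ = 0.2646″ = 0.2646/206265 = 1.2828 × 10^-6 rad.
d = B/θ = (1.013 × 10^9) / (1.2828 × 10^-6) = 7.8968 × 10^14 km = (7.8968 × 10^14) / (9.461 × 10^12) ly = 83.467 ly.

83.5 ly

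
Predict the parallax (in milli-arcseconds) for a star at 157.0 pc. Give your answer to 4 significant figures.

p = 1/d = 1/157 = 0.0063694 arcsec.
= 0.0063694 × 1000 = 6.3694 mas.

6.369 mas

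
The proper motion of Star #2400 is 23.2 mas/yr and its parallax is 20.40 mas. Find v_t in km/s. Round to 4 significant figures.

d = 1/p = 1/0.02040″ = 49.02 pc.
μ = 23.2 mas/yr = 0.0232 ″/yr.
v_t = 4.74 × μ × d = 4.74 × 0.0232 × 49.02 = 5.3906 km/s.

5.391 km/s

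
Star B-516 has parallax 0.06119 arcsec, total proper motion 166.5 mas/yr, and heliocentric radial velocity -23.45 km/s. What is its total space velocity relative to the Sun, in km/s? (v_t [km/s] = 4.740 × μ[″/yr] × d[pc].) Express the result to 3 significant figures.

26.8 km/s

d = 1/p = 1/0.06119″ = 16.343 pc.
μ = 166.5 mas/yr = 0.1665 ″/yr.
v_t = 4.740 μ d = 4.740 × 0.1665 × 16.343 = 12.898 km/s.
v = √(v_r² + v_t²) = √((-23.45)² + 12.898²) = √716.261 = 26.763 km/s.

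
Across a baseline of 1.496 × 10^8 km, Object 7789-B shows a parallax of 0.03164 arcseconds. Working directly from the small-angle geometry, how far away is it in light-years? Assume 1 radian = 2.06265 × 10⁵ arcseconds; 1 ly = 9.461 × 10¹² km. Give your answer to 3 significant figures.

103 ly

θ = 0.03164″ = 0.03164/206265 = 1.5339 × 10^-7 rad.
d = B/θ = (1.496 × 10^8) / (1.5339 × 10^-7) = 9.7529 × 10^14 km = (9.7529 × 10^14) / (9.461 × 10^12) ly = 103.09 ly.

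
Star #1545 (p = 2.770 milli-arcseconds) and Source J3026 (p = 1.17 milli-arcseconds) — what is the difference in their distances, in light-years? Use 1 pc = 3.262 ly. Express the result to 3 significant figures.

d_A = 1/0.002770″ = 361.01 pc; d_B = 1/0.001170″ = 854.7 pc.
|d_B − d_A| = |854.7 − 361.01| = 493.69 pc = 493.69 × 3.262 ly = 1610.4 ly.

1610 ly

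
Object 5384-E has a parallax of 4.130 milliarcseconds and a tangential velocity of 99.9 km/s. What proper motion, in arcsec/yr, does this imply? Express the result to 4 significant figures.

d = 1/p = 1/0.004130″ = 242.13 pc.
μ = v_t / (4.74 d) = 99.9 / (4.74 × 242.13) = 99.9 / 1147.7 = 0.087044 ″/yr.

0.08704 arcsec/yr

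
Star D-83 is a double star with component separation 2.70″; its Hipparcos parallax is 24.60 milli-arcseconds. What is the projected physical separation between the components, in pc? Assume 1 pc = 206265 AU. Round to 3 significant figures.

0.000532 pc

d = 1/p = 1/0.02460″ = 40.65 pc.
At distance d (pc), an angle of θ arcsec spans θ·d AU: s = 2.70 × 40.65 = 109.76 AU.
= 109.76 / 206265 = 0.00053213 pc.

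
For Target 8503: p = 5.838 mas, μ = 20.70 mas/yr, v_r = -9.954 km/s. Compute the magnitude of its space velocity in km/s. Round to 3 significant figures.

19.5 km/s

d = 1/p = 1/0.005838″ = 171.29 pc.
μ = 20.70 mas/yr = 0.02070 ″/yr.
v_t = 4.740 μ d = 4.740 × 0.02070 × 171.29 = 16.807 km/s.
v = √(v_r² + v_t²) = √((-9.954)² + 16.807²) = √381.557 = 19.533 km/s.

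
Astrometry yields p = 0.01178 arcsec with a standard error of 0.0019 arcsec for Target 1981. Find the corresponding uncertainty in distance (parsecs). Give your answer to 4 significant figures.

13.69 pc

d = 1/p, so σ_d = σ_p / p².
σ_d = 0.00190 / (0.01178)² = 0.00190 / 0.00013877 = 13.692 pc.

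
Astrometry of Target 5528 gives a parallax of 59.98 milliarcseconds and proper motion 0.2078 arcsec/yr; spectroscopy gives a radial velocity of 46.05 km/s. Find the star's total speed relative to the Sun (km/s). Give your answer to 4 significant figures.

48.89 km/s

d = 1/p = 1/0.05998″ = 16.672 pc.
v_t = 4.740 μ d = 4.740 × 0.2078 × 16.672 = 16.421 km/s.
v = √(v_r² + v_t²) = √(46.05² + 16.421²) = √2390.25 = 48.89 km/s.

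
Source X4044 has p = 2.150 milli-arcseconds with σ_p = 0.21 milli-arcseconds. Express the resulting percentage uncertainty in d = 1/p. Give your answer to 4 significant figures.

For d = 1/p, |σ_d/d| = |σ_p/p|.
σ_p/p = 0.21 / 2.150 = 0.097674 = 9.7674%.

9.767%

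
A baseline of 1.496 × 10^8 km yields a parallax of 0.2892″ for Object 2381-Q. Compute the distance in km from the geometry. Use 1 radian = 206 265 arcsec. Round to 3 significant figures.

θ = 0.2892″ = 0.2892/206265 = 1.4021 × 10^-6 rad.
d = B/θ = (1.496 × 10^8) / (1.4021 × 10^-6) = 1.0670 × 10^14 km.

1.07 × 10^14 km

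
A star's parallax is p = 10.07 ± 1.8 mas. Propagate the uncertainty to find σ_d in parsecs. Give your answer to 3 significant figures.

d = 1/p, so σ_d = σ_p / p².
σ_d = 0.00180 / (0.01007)² = 0.00180 / 0.0001014 = 17.751 pc.

17.8 pc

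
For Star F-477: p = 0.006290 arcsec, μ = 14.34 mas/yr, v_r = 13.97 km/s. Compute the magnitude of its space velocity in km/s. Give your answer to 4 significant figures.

17.66 km/s

d = 1/p = 1/0.006290″ = 158.98 pc.
μ = 14.34 mas/yr = 0.01434 ″/yr.
v_t = 4.740 μ d = 4.740 × 0.01434 × 158.98 = 10.806 km/s.
v = √(v_r² + v_t²) = √(13.97² + 10.806²) = √311.931 = 17.662 km/s.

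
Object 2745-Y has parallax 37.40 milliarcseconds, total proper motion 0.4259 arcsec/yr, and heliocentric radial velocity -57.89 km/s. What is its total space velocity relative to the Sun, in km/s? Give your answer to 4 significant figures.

79.15 km/s

d = 1/p = 1/0.03740″ = 26.738 pc.
v_t = 4.740 μ d = 4.740 × 0.4259 × 26.738 = 53.978 km/s.
v = √(v_r² + v_t²) = √((-57.89)² + 53.978²) = √6264.88 = 79.151 km/s.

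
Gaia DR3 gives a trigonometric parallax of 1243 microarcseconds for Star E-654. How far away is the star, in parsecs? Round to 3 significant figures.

p = 1243 microarcseconds = 0.001243 arcsec.
d = 1/p = 1/0.001243 = 804.51 pc.

805 pc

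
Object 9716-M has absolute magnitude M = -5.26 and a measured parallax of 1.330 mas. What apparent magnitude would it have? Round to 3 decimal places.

m = 4.121

d = 1/p = 1/0.001330″ = 751.88 pc.
m − M = 5 log₁₀ d − 5 = 5 log₁₀(751.88) − 5 = 14.3807 − 5 = 9.3807.
m = M + (m − M) = -5.26 + 9.3807 = 4.121.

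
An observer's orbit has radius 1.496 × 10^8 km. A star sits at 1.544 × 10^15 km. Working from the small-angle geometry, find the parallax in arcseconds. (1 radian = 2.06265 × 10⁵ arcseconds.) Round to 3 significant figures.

θ ≈ B/d = (1.496 × 10^8) / (1.544 × 10^15) = 9.6891 × 10^-8 rad.
In arcseconds: 9.6891 × 10^-8 × 206265 = 0.019985″.

0.0200 arcsec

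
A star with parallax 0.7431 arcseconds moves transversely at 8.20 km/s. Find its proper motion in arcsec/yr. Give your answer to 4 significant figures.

d = 1/p = 1/0.7431″ = 1.3457 pc.
μ = v_t / (4.74 d) = 8.20 / (4.74 × 1.3457) = 8.20 / 6.3786 = 1.2855 ″/yr.

1.286 arcsec/yr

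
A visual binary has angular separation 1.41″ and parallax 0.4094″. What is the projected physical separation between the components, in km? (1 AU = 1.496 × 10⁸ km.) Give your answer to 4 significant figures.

d = 1/p = 1/0.4094″ = 2.4426 pc.
At distance d (pc), an angle of θ arcsec spans θ·d AU: s = 1.41 × 2.4426 = 3.4441 AU.
= 3.4441 × 1.496 × 10⁸ km = 5.1524 × 10^8 km.

5.152 × 10^8 km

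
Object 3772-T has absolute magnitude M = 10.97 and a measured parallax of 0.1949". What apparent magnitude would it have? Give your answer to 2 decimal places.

d = 1/p = 1/0.1949″ = 5.1308 pc.
m − M = 5 log₁₀ d − 5 = 5 log₁₀(5.1308) − 5 = 3.5509 − 5 = -1.4491.
m = M + (m − M) = 10.97 + (-1.4491) = 9.52.

m = 9.52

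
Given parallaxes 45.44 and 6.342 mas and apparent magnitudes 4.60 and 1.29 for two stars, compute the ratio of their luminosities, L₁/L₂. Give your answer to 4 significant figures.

L₁/L₂ = 0.0009238

d₁ = 1/p₁ = 1/0.04544″ = 22.007 pc; d₂ = 1/p₂ = 1/0.006342″ = 157.68 pc.
M₁ = m₁ − 5 log₁₀ d₁ + 5 = 4.60 − 6.7128 + 5 = 2.8872.
M₂ = 1.29 − 10.9889 + 5 = -4.6989.
L₁/L₂ = 10^(0.4(M₂ − M₁)) = 10^(0.4 × (-7.5861)) = 10^(-3.03444) = 0.00092376.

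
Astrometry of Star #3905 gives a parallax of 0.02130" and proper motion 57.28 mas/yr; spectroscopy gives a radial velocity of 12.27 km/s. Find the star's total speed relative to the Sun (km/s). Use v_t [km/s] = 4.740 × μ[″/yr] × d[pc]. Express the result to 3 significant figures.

d = 1/p = 1/0.02130″ = 46.948 pc.
μ = 57.28 mas/yr = 0.05728 ″/yr.
v_t = 4.740 μ d = 4.740 × 0.05728 × 46.948 = 12.747 km/s.
v = √(v_r² + v_t²) = √(12.27² + 12.747²) = √313.039 = 17.693 km/s.

17.7 km/s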